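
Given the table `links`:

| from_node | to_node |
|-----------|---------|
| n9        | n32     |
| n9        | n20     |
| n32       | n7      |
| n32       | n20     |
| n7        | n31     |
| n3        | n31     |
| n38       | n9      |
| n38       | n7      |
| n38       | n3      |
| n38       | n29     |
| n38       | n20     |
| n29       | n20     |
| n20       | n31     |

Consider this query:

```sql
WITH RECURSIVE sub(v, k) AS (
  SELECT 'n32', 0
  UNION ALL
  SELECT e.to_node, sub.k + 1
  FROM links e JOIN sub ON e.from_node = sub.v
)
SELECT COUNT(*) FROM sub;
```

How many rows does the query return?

Base: (n32, k=0).
Iteration 1: edges from {n32} -> (n20, k=1), (n7, k=1).
Iteration 2: edges from {n20,n7} -> (n31, k=2) x2. [UNION ALL keeps all 2 new rows, including repeats]
Iteration 3: no outgoing edges from {n31}; recursion stops.
Total rows emitted: 5.

5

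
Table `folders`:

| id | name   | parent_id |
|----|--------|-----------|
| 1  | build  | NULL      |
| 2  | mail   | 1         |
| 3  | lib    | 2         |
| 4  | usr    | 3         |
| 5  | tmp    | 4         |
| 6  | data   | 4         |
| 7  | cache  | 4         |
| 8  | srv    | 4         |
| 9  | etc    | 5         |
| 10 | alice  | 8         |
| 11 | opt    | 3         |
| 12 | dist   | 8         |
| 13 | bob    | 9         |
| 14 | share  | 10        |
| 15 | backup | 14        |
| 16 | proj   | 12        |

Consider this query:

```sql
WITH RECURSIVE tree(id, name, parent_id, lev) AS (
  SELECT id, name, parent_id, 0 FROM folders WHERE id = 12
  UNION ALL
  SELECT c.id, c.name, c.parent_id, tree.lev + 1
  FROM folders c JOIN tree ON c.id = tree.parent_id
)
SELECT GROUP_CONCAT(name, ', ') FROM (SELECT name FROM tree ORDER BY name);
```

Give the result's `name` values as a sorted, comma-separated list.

Base: id=12 (dist), parent_id=8, lev 0.
Iteration 1: join on id=8 -> srv (id 8, parent_id=4, lev 1).
Iteration 2: join on id=4 -> usr (id 4, parent_id=3, lev 2).
Iteration 3: join on id=3 -> lib (id 3, parent_id=2, lev 3).
Iteration 4: join on id=2 -> mail (id 2, parent_id=1, lev 4).
Iteration 5: join on id=1 -> build (id 1, parent_id=NULL, lev 5).
Iteration 6: parent_id is NULL; no match; recursion stops.

build, dist, lib, mail, srv, usr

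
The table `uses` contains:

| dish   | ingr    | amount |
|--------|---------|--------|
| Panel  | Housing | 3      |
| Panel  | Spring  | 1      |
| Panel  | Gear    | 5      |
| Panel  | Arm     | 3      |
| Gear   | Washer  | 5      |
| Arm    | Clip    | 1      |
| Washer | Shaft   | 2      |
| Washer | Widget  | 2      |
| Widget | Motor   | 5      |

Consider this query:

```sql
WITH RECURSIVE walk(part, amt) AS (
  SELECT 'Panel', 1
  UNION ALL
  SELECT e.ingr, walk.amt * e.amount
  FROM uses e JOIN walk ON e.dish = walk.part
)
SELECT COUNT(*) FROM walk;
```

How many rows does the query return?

Base: (Panel, amt=1).
Iteration 1: components of {Panel} -> Arm = 1*3 = 3, Gear = 1*5 = 5, Housing = 1*3 = 3, Spring = 1*1 = 1.
Iteration 2: components of {Arm,Gear,Housing,Spring} -> Clip = 3*1 = 3, Washer = 5*5 = 25.
Iteration 3: components of {Clip,Washer} -> Shaft = 25*2 = 50, Widget = 25*2 = 50.
Iteration 4: components of {Shaft,Widget} -> Motor = 50*5 = 250.
Iteration 5: no further components; recursion stops.
Total rows emitted: 10.

10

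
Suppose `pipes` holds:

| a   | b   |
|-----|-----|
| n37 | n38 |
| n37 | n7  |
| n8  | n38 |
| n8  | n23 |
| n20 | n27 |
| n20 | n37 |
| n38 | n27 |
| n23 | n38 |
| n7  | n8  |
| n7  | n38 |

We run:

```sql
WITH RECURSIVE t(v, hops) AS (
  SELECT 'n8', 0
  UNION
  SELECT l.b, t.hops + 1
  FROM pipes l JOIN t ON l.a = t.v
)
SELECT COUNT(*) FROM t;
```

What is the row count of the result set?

6

Base: (n8, hops=0).
Iteration 1: edges from {n8} -> (n23, hops=1), (n38, hops=1).
Iteration 2: edges from {n23,n38} -> (n27, hops=2), (n38, hops=2).
Iteration 3: edges from {n27,n38} -> (n27, hops=3).
Iteration 4: no outgoing edges from {n27}; recursion stops.
Total rows emitted: 6.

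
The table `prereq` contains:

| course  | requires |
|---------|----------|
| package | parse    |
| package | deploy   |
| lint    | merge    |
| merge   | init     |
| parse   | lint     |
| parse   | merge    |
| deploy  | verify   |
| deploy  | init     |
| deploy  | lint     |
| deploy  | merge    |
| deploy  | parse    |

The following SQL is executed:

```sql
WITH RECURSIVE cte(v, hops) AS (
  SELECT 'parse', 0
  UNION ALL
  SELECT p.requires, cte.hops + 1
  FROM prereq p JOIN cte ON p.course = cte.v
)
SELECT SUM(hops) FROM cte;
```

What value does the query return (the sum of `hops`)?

Base: (parse, hops=0).
Iteration 1: edges from {parse} -> (lint, hops=1), (merge, hops=1).
Iteration 2: edges from {lint,merge} -> (init, hops=2), (merge, hops=2).
Iteration 3: edges from {init,merge} -> (init, hops=3).
Iteration 4: no outgoing edges from {init}; recursion stops.
SUM(hops) = 0 + 1 + 1 + 2 + 2 + 3 = 9.

9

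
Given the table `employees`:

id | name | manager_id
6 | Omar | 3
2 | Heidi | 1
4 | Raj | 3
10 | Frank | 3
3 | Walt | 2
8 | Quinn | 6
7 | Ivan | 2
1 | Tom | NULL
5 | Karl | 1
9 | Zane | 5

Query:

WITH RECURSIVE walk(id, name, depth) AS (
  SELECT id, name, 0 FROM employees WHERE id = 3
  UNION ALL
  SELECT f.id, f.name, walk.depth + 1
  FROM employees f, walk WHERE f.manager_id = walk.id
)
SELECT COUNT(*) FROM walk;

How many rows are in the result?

5

Base: id=3 (Walt) at depth 0.
Iteration 1: rows with manager_id in {3} -> Raj (id 4, depth 1), Omar (id 6, depth 1), Frank (id 10, depth 1).
Iteration 2: rows with manager_id in {4,6,10} -> Quinn (id 8, depth 2).
Iteration 3: no rows with manager_id in {8}; recursion stops.
Total rows emitted: 5.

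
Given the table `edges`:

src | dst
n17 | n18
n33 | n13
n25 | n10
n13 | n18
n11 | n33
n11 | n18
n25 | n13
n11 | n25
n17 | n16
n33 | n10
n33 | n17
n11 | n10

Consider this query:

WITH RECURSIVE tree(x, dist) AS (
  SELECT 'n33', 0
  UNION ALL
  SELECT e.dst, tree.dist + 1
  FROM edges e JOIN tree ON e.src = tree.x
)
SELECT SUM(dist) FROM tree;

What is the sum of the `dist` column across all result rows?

Base: (n33, dist=0).
Iteration 1: edges from {n33} -> (n10, dist=1), (n13, dist=1), (n17, dist=1).
Iteration 2: edges from {n10,n13,n17} -> (n16, dist=2), (n18, dist=2) x2. [UNION ALL keeps all 3 new rows, including repeats]
Iteration 3: no outgoing edges from {n16,n18}; recursion stops.
SUM(dist) = 0 + 1 + 1 + 1 + 2 + 2 + 2 = 9.

9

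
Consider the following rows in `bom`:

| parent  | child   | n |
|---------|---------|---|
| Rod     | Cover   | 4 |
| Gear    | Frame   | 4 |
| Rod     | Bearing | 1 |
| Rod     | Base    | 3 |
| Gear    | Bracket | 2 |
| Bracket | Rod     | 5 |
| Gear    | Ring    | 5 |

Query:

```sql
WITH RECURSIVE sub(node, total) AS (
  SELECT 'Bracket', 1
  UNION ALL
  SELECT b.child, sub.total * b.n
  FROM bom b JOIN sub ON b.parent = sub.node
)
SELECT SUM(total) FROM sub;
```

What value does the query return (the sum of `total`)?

46

Base: (Bracket, total=1).
Iteration 1: components of {Bracket} -> Rod = 1*5 = 5.
Iteration 2: components of {Rod} -> Base = 5*3 = 15, Bearing = 5*1 = 5, Cover = 5*4 = 20.
Iteration 3: no further components; recursion stops.
SUM(total) = 1 + 5 + 20 + 15 + 5 = 46.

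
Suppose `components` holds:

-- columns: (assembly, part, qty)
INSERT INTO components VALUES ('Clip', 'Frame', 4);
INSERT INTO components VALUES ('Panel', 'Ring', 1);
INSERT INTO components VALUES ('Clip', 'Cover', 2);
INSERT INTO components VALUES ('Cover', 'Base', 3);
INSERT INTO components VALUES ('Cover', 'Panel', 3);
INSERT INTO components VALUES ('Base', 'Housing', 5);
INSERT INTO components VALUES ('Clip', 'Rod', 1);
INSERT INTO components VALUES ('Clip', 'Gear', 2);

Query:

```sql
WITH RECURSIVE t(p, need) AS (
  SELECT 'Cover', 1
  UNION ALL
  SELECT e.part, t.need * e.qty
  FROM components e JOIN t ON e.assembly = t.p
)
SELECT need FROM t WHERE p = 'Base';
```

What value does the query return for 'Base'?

3

Base: (Cover, need=1).
Iteration 1: components of {Cover} -> Base = 1*3 = 3, Panel = 1*3 = 3.
Iteration 2: components of {Base,Panel} -> Housing = 3*5 = 15, Ring = 3*1 = 3.
Iteration 3: no further components; recursion stops.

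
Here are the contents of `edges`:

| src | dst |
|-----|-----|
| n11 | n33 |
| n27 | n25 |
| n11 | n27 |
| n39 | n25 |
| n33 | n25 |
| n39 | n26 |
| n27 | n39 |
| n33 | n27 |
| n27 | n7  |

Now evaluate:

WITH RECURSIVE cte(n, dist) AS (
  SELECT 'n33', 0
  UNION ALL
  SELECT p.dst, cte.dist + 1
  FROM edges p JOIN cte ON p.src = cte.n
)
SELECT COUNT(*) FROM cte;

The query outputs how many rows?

8

Base: (n33, dist=0).
Iteration 1: edges from {n33} -> (n25, dist=1), (n27, dist=1).
Iteration 2: edges from {n25,n27} -> (n25, dist=2), (n39, dist=2), (n7, dist=2).
Iteration 3: edges from {n25,n39,n7} -> (n25, dist=3), (n26, dist=3).
Iteration 4: no outgoing edges from {n25,n26}; recursion stops.
Total rows emitted: 8.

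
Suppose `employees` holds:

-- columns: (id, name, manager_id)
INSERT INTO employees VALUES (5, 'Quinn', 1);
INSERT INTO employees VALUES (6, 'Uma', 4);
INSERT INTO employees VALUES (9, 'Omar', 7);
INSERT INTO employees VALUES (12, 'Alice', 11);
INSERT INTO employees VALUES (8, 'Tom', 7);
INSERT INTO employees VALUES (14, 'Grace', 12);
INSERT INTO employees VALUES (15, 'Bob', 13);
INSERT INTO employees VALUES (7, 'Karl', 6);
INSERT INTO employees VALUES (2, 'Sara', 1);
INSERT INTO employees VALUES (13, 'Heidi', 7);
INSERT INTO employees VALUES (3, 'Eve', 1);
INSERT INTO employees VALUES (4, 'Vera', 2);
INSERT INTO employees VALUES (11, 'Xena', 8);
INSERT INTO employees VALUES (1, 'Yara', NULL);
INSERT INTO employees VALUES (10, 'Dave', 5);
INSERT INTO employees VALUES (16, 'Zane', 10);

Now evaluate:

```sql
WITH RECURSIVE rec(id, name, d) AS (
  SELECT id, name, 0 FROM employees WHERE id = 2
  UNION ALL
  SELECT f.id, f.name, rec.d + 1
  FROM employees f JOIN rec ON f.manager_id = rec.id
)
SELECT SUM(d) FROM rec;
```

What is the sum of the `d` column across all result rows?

Base: id=2 (Sara) at d 0.
Iteration 1: rows with manager_id in {2} -> Vera (id 4, d 1).
Iteration 2: rows with manager_id in {4} -> Uma (id 6, d 2).
Iteration 3: rows with manager_id in {6} -> Karl (id 7, d 3).
Iteration 4: rows with manager_id in {7} -> Tom (id 8, d 4), Omar (id 9, d 4), Heidi (id 13, d 4).
Iteration 5: rows with manager_id in {8,9,13} -> Xena (id 11, d 5), Bob (id 15, d 5).
Iteration 6: rows with manager_id in {11,15} -> Alice (id 12, d 6).
Iteration 7: rows with manager_id in {12} -> Grace (id 14, d 7).
Iteration 8: no rows with manager_id in {14}; recursion stops.
SUM(d) = 0 + 1 + 2 + 3 + 4 + 4 + 4 + 5 + 5 + 6 + 7 = 41.

41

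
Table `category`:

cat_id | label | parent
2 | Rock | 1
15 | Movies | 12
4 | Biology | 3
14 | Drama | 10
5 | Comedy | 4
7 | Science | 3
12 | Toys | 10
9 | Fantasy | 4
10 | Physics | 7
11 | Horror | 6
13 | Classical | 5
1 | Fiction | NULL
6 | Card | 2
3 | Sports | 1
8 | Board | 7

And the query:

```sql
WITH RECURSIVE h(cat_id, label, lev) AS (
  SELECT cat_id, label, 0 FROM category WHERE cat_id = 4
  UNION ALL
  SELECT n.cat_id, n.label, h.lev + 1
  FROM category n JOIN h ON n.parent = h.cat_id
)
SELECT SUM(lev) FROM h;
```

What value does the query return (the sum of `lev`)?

4

Base: cat_id=4 (Biology) at lev 0.
Iteration 1: rows with parent in {4} -> Comedy (id 5, lev 1), Fantasy (id 9, lev 1).
Iteration 2: rows with parent in {5,9} -> Classical (id 13, lev 2).
Iteration 3: no rows with parent in {13}; recursion stops.
SUM(lev) = 0 + 1 + 1 + 2 = 4.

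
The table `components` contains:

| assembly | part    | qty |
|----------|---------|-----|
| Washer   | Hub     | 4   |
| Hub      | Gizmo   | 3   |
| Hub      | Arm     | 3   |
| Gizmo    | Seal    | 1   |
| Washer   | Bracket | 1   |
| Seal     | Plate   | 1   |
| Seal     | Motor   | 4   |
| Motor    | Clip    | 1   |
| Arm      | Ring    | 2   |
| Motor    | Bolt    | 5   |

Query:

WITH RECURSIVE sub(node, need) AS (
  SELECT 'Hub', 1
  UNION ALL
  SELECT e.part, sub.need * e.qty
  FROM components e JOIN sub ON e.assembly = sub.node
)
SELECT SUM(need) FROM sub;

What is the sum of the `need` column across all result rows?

Base: (Hub, need=1).
Iteration 1: components of {Hub} -> Arm = 1*3 = 3, Gizmo = 1*3 = 3.
Iteration 2: components of {Arm,Gizmo} -> Ring = 3*2 = 6, Seal = 3*1 = 3.
Iteration 3: components of {Ring,Seal} -> Motor = 3*4 = 12, Plate = 3*1 = 3.
Iteration 4: components of {Motor,Plate} -> Bolt = 12*5 = 60, Clip = 12*1 = 12.
Iteration 5: no further components; recursion stops.
SUM(need) = 1 + 3 + 3 + 3 + 6 + 3 + 12 + 12 + 60 = 103.

103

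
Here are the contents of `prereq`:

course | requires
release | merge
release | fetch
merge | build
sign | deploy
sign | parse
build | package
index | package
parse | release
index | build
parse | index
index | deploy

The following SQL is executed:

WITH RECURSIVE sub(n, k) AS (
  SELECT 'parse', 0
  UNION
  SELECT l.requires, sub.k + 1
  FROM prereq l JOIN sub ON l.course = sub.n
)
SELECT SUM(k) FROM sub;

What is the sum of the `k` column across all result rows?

22

Base: (parse, k=0).
Iteration 1: edges from {parse} -> (index, k=1), (release, k=1).
Iteration 2: edges from {index,release} -> (build, k=2), (deploy, k=2), (fetch, k=2), (merge, k=2), (package, k=2).
Iteration 3: edges from {build,deploy,fetch,merge,package} -> (build, k=3), (package, k=3).
Iteration 4: edges from {build,package} -> (package, k=4).
Iteration 5: no outgoing edges from {package}; recursion stops.
SUM(k) = 0 + 1 + 1 + 2 + 2 + 2 + 2 + 2 + 3 + 3 + 4 = 22.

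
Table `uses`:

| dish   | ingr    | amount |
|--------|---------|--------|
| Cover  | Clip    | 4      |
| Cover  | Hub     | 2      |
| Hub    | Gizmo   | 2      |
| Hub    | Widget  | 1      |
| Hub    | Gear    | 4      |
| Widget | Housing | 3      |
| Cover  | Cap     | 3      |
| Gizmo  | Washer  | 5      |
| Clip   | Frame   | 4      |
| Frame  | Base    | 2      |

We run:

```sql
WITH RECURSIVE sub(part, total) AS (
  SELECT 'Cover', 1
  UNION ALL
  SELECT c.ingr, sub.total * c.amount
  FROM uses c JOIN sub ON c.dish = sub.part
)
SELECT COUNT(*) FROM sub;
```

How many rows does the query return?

11

Base: (Cover, total=1).
Iteration 1: components of {Cover} -> Cap = 1*3 = 3, Clip = 1*4 = 4, Hub = 1*2 = 2.
Iteration 2: components of {Cap,Clip,Hub} -> Frame = 4*4 = 16, Gear = 2*4 = 8, Gizmo = 2*2 = 4, Widget = 2*1 = 2.
Iteration 3: components of {Frame,Gear,Gizmo,Widget} -> Base = 16*2 = 32, Housing = 2*3 = 6, Washer = 4*5 = 20.
Iteration 4: no further components; recursion stops.
Total rows emitted: 11.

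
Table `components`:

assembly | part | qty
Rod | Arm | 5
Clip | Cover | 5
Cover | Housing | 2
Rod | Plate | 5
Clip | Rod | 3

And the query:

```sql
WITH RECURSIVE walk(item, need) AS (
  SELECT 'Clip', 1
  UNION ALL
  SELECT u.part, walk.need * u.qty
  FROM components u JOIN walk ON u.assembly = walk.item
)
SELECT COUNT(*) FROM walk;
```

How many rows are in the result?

Base: (Clip, need=1).
Iteration 1: components of {Clip} -> Cover = 1*5 = 5, Rod = 1*3 = 3.
Iteration 2: components of {Cover,Rod} -> Arm = 3*5 = 15, Housing = 5*2 = 10, Plate = 3*5 = 15.
Iteration 3: no further components; recursion stops.
Total rows emitted: 6.

6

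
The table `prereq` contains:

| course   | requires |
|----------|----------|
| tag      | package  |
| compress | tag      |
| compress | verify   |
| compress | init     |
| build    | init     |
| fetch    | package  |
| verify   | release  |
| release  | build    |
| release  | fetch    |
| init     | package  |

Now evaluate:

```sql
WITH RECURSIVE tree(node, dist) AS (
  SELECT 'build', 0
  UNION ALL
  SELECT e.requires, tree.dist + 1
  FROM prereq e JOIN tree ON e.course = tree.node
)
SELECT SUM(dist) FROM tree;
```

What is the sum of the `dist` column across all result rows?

3

Base: (build, dist=0).
Iteration 1: edges from {build} -> (init, dist=1).
Iteration 2: edges from {init} -> (package, dist=2).
Iteration 3: no outgoing edges from {package}; recursion stops.
SUM(dist) = 0 + 1 + 2 = 3.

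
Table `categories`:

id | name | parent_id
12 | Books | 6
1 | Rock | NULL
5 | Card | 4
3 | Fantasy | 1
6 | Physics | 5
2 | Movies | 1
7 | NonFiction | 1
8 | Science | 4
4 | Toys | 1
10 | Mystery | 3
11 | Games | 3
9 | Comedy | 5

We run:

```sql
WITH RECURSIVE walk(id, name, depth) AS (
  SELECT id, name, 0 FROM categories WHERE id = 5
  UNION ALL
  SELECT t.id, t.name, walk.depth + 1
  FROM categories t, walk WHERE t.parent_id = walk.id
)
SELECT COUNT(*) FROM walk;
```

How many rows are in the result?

Base: id=5 (Card) at depth 0.
Iteration 1: rows with parent_id in {5} -> Physics (id 6, depth 1), Comedy (id 9, depth 1).
Iteration 2: rows with parent_id in {6,9} -> Books (id 12, depth 2).
Iteration 3: no rows with parent_id in {12}; recursion stops.
Total rows emitted: 4.

4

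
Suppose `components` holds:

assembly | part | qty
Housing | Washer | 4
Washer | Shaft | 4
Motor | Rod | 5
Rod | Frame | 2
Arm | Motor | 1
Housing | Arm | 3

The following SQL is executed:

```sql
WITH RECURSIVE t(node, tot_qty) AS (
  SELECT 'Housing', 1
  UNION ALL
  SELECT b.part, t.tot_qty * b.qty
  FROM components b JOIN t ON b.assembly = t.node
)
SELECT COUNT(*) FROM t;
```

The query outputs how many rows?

Base: (Housing, tot_qty=1).
Iteration 1: components of {Housing} -> Arm = 1*3 = 3, Washer = 1*4 = 4.
Iteration 2: components of {Arm,Washer} -> Motor = 3*1 = 3, Shaft = 4*4 = 16.
Iteration 3: components of {Motor,Shaft} -> Rod = 3*5 = 15.
Iteration 4: components of {Rod} -> Frame = 15*2 = 30.
Iteration 5: no further components; recursion stops.
Total rows emitted: 7.

7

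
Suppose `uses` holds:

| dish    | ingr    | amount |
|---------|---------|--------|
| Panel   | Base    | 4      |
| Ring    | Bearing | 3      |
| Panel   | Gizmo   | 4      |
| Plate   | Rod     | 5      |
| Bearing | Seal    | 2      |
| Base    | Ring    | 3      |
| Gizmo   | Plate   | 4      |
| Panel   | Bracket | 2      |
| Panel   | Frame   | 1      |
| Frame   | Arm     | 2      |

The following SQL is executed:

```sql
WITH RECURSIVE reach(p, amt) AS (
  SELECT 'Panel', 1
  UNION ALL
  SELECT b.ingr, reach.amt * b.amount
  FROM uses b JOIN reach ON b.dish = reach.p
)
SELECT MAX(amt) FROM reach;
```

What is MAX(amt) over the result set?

Base: (Panel, amt=1).
Iteration 1: components of {Panel} -> Base = 1*4 = 4, Bracket = 1*2 = 2, Frame = 1*1 = 1, Gizmo = 1*4 = 4.
Iteration 2: components of {Base,Bracket,Frame,Gizmo} -> Arm = 1*2 = 2, Plate = 4*4 = 16, Ring = 4*3 = 12.
Iteration 3: components of {Arm,Plate,Ring} -> Bearing = 12*3 = 36, Rod = 16*5 = 80.
Iteration 4: components of {Bearing,Rod} -> Seal = 36*2 = 72.
Iteration 5: no further components; recursion stops.
amt values: 1, 4, 4, 2, 1, 12, 16, 2, 36, 80, 72; the maximum is 80.

80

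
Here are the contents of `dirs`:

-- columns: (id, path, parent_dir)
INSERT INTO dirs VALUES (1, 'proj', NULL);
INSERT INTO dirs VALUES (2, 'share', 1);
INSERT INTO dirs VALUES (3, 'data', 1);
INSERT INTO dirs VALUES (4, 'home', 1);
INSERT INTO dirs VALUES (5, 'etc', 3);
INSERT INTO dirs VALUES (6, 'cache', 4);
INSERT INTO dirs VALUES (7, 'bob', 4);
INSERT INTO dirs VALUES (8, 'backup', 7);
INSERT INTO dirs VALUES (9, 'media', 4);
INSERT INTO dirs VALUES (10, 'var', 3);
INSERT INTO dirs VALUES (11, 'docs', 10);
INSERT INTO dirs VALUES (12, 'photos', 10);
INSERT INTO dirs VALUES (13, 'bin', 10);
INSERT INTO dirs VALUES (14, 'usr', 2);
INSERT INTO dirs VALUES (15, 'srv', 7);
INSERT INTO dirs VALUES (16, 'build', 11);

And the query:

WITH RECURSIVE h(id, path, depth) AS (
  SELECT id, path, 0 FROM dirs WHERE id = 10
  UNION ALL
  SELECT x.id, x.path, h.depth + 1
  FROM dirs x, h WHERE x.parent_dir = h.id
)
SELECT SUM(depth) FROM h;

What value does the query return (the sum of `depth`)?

5

Base: id=10 (var) at depth 0.
Iteration 1: rows with parent_dir in {10} -> docs (id 11, depth 1), photos (id 12, depth 1), bin (id 13, depth 1).
Iteration 2: rows with parent_dir in {11,12,13} -> build (id 16, depth 2).
Iteration 3: no rows with parent_dir in {16}; recursion stops.
SUM(depth) = 0 + 1 + 1 + 1 + 2 = 5.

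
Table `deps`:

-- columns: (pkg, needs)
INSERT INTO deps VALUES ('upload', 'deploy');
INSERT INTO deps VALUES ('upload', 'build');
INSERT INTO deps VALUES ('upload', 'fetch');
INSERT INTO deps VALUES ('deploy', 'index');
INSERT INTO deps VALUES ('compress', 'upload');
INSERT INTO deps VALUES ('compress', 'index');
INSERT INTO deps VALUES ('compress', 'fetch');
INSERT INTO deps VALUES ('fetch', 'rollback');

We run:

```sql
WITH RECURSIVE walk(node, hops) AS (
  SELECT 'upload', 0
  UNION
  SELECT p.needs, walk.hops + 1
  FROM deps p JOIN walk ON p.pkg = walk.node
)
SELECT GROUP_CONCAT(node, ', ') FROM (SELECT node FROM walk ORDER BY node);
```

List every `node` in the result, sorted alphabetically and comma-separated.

Base: (upload, hops=0).
Iteration 1: edges from {upload} -> (build, hops=1), (deploy, hops=1), (fetch, hops=1).
Iteration 2: edges from {build,deploy,fetch} -> (index, hops=2), (rollback, hops=2).
Iteration 3: no outgoing edges from {index,rollback}; recursion stops.

build, deploy, fetch, index, rollback, upload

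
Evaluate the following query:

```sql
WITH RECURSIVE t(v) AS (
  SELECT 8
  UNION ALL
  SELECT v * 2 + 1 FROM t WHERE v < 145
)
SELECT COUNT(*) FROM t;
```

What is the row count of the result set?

Base: v=8.
Iteration 1: 8 < 145 holds -> v = 8 * 2 + 1 = 17.
Iteration 2: 17 < 145 holds -> v = 17 * 2 + 1 = 35.
Iteration 3: 35 < 145 holds -> v = 35 * 2 + 1 = 71.
Iteration 4: 71 < 145 holds -> v = 71 * 2 + 1 = 143.
Iteration 5: 143 < 145 holds -> v = 143 * 2 + 1 = 287.
Iteration 6: 287 < 145 fails; recursion stops.
Total rows emitted: 6.

6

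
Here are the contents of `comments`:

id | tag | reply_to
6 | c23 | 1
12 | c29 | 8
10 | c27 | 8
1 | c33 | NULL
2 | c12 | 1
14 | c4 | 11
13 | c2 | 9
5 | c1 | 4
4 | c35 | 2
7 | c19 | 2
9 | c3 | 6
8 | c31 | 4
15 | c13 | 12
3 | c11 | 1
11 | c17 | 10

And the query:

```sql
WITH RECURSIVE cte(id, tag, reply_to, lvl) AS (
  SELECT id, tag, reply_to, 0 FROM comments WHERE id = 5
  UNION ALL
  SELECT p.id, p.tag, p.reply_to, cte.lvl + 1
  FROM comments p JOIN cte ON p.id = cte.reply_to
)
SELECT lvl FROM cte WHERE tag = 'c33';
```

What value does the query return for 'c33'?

3

Base: id=5 (c1), reply_to=4, lvl 0.
Iteration 1: join on id=4 -> c35 (id 4, reply_to=2, lvl 1).
Iteration 2: join on id=2 -> c12 (id 2, reply_to=1, lvl 2).
Iteration 3: join on id=1 -> c33 (id 1, reply_to=NULL, lvl 3).
Iteration 4: reply_to is NULL; no match; recursion stops.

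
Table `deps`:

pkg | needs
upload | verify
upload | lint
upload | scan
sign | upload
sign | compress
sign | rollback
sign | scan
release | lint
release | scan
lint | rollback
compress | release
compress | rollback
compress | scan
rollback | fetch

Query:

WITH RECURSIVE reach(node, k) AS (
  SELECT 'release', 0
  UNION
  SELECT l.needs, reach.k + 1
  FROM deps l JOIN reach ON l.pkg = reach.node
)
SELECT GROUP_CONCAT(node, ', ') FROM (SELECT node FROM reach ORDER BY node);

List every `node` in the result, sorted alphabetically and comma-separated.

Base: (release, k=0).
Iteration 1: edges from {release} -> (lint, k=1), (scan, k=1).
Iteration 2: edges from {lint,scan} -> (rollback, k=2).
Iteration 3: edges from {rollback} -> (fetch, k=3).
Iteration 4: no outgoing edges from {fetch}; recursion stops.

fetch, lint, release, rollback, scan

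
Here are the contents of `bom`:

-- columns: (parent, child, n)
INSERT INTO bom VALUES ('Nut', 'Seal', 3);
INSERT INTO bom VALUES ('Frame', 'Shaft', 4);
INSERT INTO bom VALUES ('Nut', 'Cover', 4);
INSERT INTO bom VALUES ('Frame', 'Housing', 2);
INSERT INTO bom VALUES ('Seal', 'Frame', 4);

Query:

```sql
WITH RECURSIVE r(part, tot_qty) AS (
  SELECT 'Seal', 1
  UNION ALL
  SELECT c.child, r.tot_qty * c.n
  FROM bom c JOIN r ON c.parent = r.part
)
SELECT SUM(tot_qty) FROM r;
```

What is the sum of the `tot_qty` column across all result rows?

29

Base: (Seal, tot_qty=1).
Iteration 1: components of {Seal} -> Frame = 1*4 = 4.
Iteration 2: components of {Frame} -> Housing = 4*2 = 8, Shaft = 4*4 = 16.
Iteration 3: no further components; recursion stops.
SUM(tot_qty) = 1 + 4 + 16 + 8 = 29.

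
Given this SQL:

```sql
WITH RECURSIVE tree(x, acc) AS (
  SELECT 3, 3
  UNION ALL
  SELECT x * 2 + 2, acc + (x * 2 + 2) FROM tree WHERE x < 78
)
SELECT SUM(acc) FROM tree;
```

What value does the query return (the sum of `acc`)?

Base: x=3, acc=3.
Iteration 1: 3 < 78 holds -> x = 3 * 2 + 2 = 8, acc = 3 + 8 = 11.
Iteration 2: 8 < 78 holds -> x = 8 * 2 + 2 = 18, acc = 11 + 18 = 29.
Iteration 3: 18 < 78 holds -> x = 18 * 2 + 2 = 38, acc = 29 + 38 = 67.
Iteration 4: 38 < 78 holds -> x = 38 * 2 + 2 = 78, acc = 67 + 78 = 145.
Iteration 5: 78 < 78 fails; recursion stops.
SUM(acc) = 3 + 11 + 29 + 67 + 145 = 255.

255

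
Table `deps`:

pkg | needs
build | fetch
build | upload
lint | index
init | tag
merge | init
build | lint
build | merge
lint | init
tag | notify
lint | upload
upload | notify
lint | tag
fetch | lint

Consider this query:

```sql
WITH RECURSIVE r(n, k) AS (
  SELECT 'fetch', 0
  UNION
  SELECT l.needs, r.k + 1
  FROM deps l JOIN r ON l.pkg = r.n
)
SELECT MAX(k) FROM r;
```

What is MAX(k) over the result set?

Base: (fetch, k=0).
Iteration 1: edges from {fetch} -> (lint, k=1).
Iteration 2: edges from {lint} -> (index, k=2), (init, k=2), (tag, k=2), (upload, k=2).
Iteration 3: edges from {index,init,tag,upload} -> (notify, k=3), (tag, k=3). [UNION drops 1 duplicate row(s)]
Iteration 4: edges from {notify,tag} -> (notify, k=4).
Iteration 5: no outgoing edges from {notify}; recursion stops.
k values: 0, 1, 2, 2, 2, 2, 3, 3, 4; the maximum is 4.

4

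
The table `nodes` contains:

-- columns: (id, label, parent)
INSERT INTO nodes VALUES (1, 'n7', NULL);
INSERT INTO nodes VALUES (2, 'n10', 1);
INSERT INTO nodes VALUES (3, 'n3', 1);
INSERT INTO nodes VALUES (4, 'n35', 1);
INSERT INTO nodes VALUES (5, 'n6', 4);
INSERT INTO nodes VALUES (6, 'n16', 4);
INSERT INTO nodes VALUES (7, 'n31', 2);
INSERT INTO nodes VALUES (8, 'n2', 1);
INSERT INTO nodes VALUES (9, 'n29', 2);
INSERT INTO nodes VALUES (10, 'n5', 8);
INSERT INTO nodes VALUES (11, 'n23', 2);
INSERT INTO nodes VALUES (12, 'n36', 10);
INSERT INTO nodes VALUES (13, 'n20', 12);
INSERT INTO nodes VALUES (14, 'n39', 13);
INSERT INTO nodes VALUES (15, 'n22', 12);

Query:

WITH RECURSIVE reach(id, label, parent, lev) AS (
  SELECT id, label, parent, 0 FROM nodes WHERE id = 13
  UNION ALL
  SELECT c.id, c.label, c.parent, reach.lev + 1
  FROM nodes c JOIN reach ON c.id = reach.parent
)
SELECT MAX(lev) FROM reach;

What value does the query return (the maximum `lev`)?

Base: id=13 (n20), parent=12, lev 0.
Iteration 1: join on id=12 -> n36 (id 12, parent=10, lev 1).
Iteration 2: join on id=10 -> n5 (id 10, parent=8, lev 2).
Iteration 3: join on id=8 -> n2 (id 8, parent=1, lev 3).
Iteration 4: join on id=1 -> n7 (id 1, parent=NULL, lev 4).
Iteration 5: parent is NULL; no match; recursion stops.
lev values: 0, 1, 2, 3, 4; the maximum is 4.

4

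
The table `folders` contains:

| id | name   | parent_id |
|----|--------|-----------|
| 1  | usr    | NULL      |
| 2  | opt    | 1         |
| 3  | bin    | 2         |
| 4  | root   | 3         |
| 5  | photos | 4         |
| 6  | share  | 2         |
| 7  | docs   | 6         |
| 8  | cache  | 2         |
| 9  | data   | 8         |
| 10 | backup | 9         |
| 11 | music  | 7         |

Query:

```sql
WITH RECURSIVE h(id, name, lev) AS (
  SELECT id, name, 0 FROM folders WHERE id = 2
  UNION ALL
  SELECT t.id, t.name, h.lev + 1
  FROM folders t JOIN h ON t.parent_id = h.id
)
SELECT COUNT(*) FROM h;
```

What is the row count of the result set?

10

Base: id=2 (opt) at lev 0.
Iteration 1: rows with parent_id in {2} -> bin (id 3, lev 1), share (id 6, lev 1), cache (id 8, lev 1).
Iteration 2: rows with parent_id in {3,6,8} -> root (id 4, lev 2), docs (id 7, lev 2), data (id 9, lev 2).
Iteration 3: rows with parent_id in {4,7,9} -> photos (id 5, lev 3), backup (id 10, lev 3), music (id 11, lev 3).
Iteration 4: no rows with parent_id in {5,10,11}; recursion stops.
Total rows emitted: 10.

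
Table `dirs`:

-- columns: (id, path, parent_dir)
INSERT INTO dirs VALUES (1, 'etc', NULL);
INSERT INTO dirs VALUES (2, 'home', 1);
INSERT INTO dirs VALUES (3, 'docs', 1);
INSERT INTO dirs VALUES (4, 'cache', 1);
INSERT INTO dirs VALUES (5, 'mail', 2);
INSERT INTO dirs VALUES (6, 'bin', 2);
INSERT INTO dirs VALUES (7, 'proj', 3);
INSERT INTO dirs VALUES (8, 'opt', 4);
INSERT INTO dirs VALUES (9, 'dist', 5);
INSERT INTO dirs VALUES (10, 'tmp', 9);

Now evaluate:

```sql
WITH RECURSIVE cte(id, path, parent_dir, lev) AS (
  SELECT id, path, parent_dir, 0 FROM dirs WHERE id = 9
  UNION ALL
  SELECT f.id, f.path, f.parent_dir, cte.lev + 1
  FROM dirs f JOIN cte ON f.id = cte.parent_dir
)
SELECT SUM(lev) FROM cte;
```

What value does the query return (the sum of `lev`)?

Base: id=9 (dist), parent_dir=5, lev 0.
Iteration 1: join on id=5 -> mail (id 5, parent_dir=2, lev 1).
Iteration 2: join on id=2 -> home (id 2, parent_dir=1, lev 2).
Iteration 3: join on id=1 -> etc (id 1, parent_dir=NULL, lev 3).
Iteration 4: parent_dir is NULL; no match; recursion stops.
SUM(lev) = 0 + 1 + 2 + 3 = 6.

6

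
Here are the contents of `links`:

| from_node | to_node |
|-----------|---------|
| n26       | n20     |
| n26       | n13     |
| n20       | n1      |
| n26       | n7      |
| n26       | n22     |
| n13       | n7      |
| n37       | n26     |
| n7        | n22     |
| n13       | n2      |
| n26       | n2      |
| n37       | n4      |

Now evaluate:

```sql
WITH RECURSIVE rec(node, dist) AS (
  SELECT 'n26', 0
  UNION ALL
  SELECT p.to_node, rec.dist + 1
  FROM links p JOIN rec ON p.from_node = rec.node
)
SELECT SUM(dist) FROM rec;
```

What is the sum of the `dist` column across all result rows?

16

Base: (n26, dist=0).
Iteration 1: edges from {n26} -> (n13, dist=1), (n2, dist=1), (n20, dist=1), (n22, dist=1), (n7, dist=1).
Iteration 2: edges from {n13,n2,n20,n22,n7} -> (n1, dist=2), (n2, dist=2), (n22, dist=2), (n7, dist=2).
Iteration 3: edges from {n1,n2,n22,n7} -> (n22, dist=3).
Iteration 4: no outgoing edges from {n22}; recursion stops.
SUM(dist) = 0 + 1 + 1 + 1 + 1 + 1 + 2 + 2 + 2 + 2 + 3 = 16.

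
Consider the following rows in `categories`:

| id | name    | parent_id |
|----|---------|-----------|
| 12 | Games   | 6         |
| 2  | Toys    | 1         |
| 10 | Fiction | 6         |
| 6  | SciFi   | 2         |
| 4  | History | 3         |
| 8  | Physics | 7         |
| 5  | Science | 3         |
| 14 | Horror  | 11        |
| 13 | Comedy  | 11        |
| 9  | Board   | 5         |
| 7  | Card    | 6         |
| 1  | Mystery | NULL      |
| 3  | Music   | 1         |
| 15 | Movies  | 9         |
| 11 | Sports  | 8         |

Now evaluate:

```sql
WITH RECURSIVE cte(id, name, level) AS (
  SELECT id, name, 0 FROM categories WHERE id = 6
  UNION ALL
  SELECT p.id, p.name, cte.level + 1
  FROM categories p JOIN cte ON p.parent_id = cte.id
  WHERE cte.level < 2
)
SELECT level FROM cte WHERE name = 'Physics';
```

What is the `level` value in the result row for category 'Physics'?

Base: id=6 (SciFi) at level 0.
Iteration 1: rows with parent_id in {6} -> Card (id 7, level 1), Fiction (id 10, level 1), Games (id 12, level 1).
Iteration 2: rows with parent_id in {7,10,12} -> Physics (id 8, level 2).
Iteration 3: level < 2 fails for all current rows; recursion stops.

2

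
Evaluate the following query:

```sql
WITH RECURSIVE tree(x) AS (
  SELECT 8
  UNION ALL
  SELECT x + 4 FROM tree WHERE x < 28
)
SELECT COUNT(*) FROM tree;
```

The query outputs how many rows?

Base: x=8.
Iteration 1: 8 < 28 holds -> x = 8 + 4 = 12.
Iteration 2: 12 < 28 holds -> x = 12 + 4 = 16.
Iteration 3: 16 < 28 holds -> x = 16 + 4 = 20.
Iteration 4: 20 < 28 holds -> x = 20 + 4 = 24.
Iteration 5: 24 < 28 holds -> x = 24 + 4 = 28.
Iteration 6: 28 < 28 fails; recursion stops.
Total rows emitted: 6.

6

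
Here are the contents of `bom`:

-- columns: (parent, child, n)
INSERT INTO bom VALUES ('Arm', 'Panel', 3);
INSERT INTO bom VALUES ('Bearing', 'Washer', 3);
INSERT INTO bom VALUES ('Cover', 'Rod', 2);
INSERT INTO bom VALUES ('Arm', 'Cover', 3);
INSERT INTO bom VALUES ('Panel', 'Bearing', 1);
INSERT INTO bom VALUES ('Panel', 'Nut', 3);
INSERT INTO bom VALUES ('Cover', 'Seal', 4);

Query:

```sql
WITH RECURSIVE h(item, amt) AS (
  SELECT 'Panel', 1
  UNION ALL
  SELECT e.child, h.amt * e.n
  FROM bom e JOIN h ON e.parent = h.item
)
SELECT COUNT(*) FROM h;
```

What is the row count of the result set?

4

Base: (Panel, amt=1).
Iteration 1: components of {Panel} -> Bearing = 1*1 = 1, Nut = 1*3 = 3.
Iteration 2: components of {Bearing,Nut} -> Washer = 1*3 = 3.
Iteration 3: no further components; recursion stops.
Total rows emitted: 4.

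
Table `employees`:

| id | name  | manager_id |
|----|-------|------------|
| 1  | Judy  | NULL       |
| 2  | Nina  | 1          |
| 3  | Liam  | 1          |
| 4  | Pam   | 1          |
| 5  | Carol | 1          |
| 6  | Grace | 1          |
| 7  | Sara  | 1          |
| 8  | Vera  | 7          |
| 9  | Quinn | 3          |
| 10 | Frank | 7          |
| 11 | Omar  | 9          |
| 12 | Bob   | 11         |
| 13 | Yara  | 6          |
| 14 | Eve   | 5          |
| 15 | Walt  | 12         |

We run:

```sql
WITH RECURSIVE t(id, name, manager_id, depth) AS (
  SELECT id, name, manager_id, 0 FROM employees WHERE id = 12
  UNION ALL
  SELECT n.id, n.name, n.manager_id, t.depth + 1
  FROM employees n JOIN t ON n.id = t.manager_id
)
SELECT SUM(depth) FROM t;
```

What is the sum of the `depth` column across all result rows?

10

Base: id=12 (Bob), manager_id=11, depth 0.
Iteration 1: join on id=11 -> Omar (id 11, manager_id=9, depth 1).
Iteration 2: join on id=9 -> Quinn (id 9, manager_id=3, depth 2).
Iteration 3: join on id=3 -> Liam (id 3, manager_id=1, depth 3).
Iteration 4: join on id=1 -> Judy (id 1, manager_id=NULL, depth 4).
Iteration 5: manager_id is NULL; no match; recursion stops.
SUM(depth) = 0 + 1 + 2 + 3 + 4 = 10.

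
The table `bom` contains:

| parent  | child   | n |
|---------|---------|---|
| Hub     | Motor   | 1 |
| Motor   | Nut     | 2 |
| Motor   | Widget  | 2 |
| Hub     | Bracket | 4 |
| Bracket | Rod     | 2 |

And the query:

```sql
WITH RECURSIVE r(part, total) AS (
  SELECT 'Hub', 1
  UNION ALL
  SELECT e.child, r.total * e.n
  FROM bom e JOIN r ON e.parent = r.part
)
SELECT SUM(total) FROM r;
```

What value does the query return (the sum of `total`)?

Base: (Hub, total=1).
Iteration 1: components of {Hub} -> Bracket = 1*4 = 4, Motor = 1*1 = 1.
Iteration 2: components of {Bracket,Motor} -> Nut = 1*2 = 2, Rod = 4*2 = 8, Widget = 1*2 = 2.
Iteration 3: no further components; recursion stops.
SUM(total) = 1 + 1 + 4 + 2 + 2 + 8 = 18.

18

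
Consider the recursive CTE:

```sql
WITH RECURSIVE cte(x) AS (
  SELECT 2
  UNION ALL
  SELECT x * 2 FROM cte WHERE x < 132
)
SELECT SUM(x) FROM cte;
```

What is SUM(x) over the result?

510

Base: x=2.
Iteration 1: 2 < 132 holds -> x = 2 * 2 = 4.
Iteration 2: 4 < 132 holds -> x = 4 * 2 = 8.
Iteration 3: 8 < 132 holds -> x = 8 * 2 = 16.
Iteration 4: 16 < 132 holds -> x = 16 * 2 = 32.
Iteration 5: 32 < 132 holds -> x = 32 * 2 = 64.
Iteration 6: 64 < 132 holds -> x = 64 * 2 = 128.
Iteration 7: 128 < 132 holds -> x = 128 * 2 = 256.
Iteration 8: 256 < 132 fails; recursion stops.
SUM(x) = 2 + 4 + 8 + 16 + 32 + 64 + 128 + 256 = 510.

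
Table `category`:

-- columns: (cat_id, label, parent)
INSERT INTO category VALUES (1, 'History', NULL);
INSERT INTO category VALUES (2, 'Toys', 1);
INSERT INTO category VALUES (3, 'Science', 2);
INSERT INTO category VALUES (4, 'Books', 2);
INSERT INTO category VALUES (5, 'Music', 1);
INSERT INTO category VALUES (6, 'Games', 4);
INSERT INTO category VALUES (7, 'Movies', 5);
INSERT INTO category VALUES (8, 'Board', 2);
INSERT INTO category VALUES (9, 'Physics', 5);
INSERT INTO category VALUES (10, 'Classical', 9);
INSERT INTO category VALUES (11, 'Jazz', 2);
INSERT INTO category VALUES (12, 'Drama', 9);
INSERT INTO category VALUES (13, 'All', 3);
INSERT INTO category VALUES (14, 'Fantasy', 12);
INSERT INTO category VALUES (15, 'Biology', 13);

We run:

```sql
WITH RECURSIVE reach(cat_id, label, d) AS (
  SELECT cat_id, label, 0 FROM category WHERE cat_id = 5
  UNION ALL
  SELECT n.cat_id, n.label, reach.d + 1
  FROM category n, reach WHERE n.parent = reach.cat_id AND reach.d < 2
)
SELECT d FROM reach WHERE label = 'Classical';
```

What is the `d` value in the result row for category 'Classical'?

Base: cat_id=5 (Music) at d 0.
Iteration 1: rows with parent in {5} -> Movies (id 7, d 1), Physics (id 9, d 1).
Iteration 2: rows with parent in {7,9} -> Classical (id 10, d 2), Drama (id 12, d 2).
Iteration 3: d < 2 fails for all current rows; recursion stops.

2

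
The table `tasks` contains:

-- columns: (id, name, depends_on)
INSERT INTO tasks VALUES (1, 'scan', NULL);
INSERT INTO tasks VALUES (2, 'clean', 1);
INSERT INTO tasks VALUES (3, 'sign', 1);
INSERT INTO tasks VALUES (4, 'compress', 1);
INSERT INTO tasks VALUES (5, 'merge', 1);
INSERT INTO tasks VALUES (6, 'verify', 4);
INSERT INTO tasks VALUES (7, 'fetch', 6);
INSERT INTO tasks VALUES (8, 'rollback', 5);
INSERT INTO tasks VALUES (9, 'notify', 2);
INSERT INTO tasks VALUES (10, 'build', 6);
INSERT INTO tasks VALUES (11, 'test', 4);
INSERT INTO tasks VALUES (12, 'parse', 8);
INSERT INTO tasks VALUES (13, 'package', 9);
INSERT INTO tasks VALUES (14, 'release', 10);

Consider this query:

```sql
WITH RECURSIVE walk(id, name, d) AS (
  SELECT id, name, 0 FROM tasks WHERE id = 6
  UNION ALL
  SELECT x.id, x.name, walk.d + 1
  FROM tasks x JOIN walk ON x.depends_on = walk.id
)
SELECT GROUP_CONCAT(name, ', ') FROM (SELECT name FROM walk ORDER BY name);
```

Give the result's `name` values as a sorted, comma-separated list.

Base: id=6 (verify) at d 0.
Iteration 1: rows with depends_on in {6} -> fetch (id 7, d 1), build (id 10, d 1).
Iteration 2: rows with depends_on in {7,10} -> release (id 14, d 2).
Iteration 3: no rows with depends_on in {14}; recursion stops.

build, fetch, release, verify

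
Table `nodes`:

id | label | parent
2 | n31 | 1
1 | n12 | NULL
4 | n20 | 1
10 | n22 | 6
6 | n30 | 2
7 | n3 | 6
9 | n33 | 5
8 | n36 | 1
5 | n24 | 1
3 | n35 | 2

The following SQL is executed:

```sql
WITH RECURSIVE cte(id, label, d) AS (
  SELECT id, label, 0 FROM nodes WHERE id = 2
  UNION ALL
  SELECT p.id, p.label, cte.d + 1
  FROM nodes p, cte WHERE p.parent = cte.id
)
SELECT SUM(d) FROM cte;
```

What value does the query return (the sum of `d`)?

Base: id=2 (n31) at d 0.
Iteration 1: rows with parent in {2} -> n35 (id 3, d 1), n30 (id 6, d 1).
Iteration 2: rows with parent in {3,6} -> n3 (id 7, d 2), n22 (id 10, d 2).
Iteration 3: no rows with parent in {7,10}; recursion stops.
SUM(d) = 0 + 1 + 1 + 2 + 2 = 6.

6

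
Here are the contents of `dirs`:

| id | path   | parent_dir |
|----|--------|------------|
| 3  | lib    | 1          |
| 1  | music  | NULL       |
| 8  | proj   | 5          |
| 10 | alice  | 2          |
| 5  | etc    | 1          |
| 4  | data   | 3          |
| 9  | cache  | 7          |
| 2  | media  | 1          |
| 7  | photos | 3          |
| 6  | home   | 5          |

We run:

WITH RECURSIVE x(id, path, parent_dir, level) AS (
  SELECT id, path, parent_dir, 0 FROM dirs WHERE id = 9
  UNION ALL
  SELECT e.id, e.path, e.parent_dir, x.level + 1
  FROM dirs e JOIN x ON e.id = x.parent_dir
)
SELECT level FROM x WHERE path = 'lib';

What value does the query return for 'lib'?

Base: id=9 (cache), parent_dir=7, level 0.
Iteration 1: join on id=7 -> photos (id 7, parent_dir=3, level 1).
Iteration 2: join on id=3 -> lib (id 3, parent_dir=1, level 2).
Iteration 3: join on id=1 -> music (id 1, parent_dir=NULL, level 3).
Iteration 4: parent_dir is NULL; no match; recursion stops.

2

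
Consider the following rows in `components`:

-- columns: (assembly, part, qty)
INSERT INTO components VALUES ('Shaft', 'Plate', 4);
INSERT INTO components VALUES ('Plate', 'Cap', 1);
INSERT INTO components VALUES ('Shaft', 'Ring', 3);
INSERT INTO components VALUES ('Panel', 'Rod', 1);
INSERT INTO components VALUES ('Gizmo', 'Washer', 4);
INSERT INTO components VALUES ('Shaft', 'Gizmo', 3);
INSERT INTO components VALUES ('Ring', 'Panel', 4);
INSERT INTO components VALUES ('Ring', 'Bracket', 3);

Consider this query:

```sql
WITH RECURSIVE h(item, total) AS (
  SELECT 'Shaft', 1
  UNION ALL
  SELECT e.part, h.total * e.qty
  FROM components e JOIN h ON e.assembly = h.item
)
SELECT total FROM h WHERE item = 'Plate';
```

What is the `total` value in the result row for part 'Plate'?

4

Base: (Shaft, total=1).
Iteration 1: components of {Shaft} -> Gizmo = 1*3 = 3, Plate = 1*4 = 4, Ring = 1*3 = 3.
Iteration 2: components of {Gizmo,Plate,Ring} -> Bracket = 3*3 = 9, Cap = 4*1 = 4, Panel = 3*4 = 12, Washer = 3*4 = 12.
Iteration 3: components of {Bracket,Cap,Panel,Washer} -> Rod = 12*1 = 12.
Iteration 4: no further components; recursion stops.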